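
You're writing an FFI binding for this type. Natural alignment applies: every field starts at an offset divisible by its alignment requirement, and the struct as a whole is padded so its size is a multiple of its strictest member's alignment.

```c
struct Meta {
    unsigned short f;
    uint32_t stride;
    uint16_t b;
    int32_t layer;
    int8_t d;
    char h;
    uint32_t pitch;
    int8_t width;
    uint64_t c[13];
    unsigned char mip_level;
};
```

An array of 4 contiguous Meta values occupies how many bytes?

@0: f [2B, align 2] → 2
+2 pad (align 4)
@4: stride [4B, align 4] → 8
@8: b [2B, align 2] → 10
+2 pad (align 4)
@12: layer [4B, align 4] → 16
@16: d [1B, align 1] → 17
@17: h [1B, align 1] → 18
+2 pad (align 4)
@20: pitch [4B, align 4] → 24
@24: width [1B, align 1] → 25
+7 pad (align 8)
@32: c [104B, align 8] → 136
@136: mip_level [1B, align 1] → 137
+7 tail pad (align 8)
size 144, align 8
array of 4: 4 × 144 = 576

576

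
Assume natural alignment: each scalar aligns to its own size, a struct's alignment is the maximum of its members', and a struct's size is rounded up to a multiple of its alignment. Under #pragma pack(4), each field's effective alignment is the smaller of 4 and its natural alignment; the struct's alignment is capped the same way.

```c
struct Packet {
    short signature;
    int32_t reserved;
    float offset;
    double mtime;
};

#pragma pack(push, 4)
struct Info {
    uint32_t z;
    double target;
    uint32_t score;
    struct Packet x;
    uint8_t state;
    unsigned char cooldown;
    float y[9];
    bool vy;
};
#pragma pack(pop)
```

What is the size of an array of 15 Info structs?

Packet: @0: signature [2B, align 2] → 2; +2 pad (align 4); @4: reserved [4B, align 4] → 8; @8: offset [4B, align 4] → 12; +4 pad (align 8); @16: mtime [8B, align 8] → 24; size 24, align 8
@0: z [4B, align 4] → 4
@4: target [8B, align 4] → 12
@12: score [4B, align 4] → 16
@16: x [24B, align 4] → 40
@40: state [1B, align 1] → 41
@41: cooldown [1B, align 1] → 42
+2 pad (align 4)
@44: y [36B, align 4] → 80
@80: vy [1B, align 1] → 81
+3 tail pad (align 4)
size 84, align 4
array of 15: 15 × 84 = 1260

1260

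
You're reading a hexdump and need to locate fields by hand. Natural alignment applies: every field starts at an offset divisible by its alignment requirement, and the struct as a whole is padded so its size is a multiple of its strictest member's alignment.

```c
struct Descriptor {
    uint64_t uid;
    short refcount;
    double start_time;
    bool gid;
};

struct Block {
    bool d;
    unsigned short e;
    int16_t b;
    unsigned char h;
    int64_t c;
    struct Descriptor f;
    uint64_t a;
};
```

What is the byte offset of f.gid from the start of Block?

Descriptor: @0: uid [8B, align 8] → 8; @8: refcount [2B, align 2] → 10; +6 pad (align 8); @16: start_time [8B, align 8] → 24; @24: gid [1B, align 1] → 25; +7 tail pad (align 8); size 32, align 8
@0: d [1B, align 1] → 1
+1 pad (align 2)
@2: e [2B, align 2] → 4
@4: b [2B, align 2] → 6
@6: h [1B, align 1] → 7
+1 pad (align 8)
@8: c [8B, align 8] → 16
@16: f [32B, align 8] → 48
within Descriptor: gid at 24
16 + 24 = 40

40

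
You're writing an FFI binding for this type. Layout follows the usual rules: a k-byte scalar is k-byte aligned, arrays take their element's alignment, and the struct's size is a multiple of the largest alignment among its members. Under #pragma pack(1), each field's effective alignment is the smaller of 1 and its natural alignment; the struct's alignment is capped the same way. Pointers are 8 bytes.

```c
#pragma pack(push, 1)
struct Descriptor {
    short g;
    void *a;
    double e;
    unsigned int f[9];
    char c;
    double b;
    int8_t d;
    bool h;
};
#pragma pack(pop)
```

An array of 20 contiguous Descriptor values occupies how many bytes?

1300

@0: g [2B, align 1] → 2
@2: a [8B, align 1] → 10
@10: e [8B, align 1] → 18
@18: f [36B, align 1] → 54
@54: c [1B, align 1] → 55
@55: b [8B, align 1] → 63
@63: d [1B, align 1] → 64
@64: h [1B, align 1] → 65
size 65, align 1
array of 20: 20 × 65 = 1300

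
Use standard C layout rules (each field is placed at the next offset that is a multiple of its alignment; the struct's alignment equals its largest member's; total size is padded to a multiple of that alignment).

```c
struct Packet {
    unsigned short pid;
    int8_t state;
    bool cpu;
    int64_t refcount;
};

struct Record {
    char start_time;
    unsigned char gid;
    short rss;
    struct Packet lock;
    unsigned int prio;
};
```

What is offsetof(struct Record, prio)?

Packet: 0..2  pid  (2B, 2-aligned); 2..3  state  (1B, 1-aligned); 3..4  cpu  (1B, 1-aligned); 4..8  -- padding (4B); 8..16  refcount  (8B, 8-aligned); sizeof = 16, alignof = 8
0..1  start_time  (1B, 1-aligned)
1..2  gid  (1B, 1-aligned)
2..4  rss  (2B, 2-aligned)
4..8  -- padding (4B)
8..24  lock  (16B, 8-aligned)
24..28  prio  (4B, 4-aligned)

24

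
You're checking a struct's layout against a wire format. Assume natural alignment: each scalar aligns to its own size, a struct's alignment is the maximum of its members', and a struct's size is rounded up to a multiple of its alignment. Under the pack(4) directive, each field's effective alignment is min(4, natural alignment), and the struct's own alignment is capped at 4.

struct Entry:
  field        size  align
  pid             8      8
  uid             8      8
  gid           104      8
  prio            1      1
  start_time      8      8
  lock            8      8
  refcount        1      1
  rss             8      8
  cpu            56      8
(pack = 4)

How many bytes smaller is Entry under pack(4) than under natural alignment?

natural layout:
  0..8  pid  (8B, 8-aligned)
  8..16  uid  (8B, 8-aligned)
  16..120  gid  (104B, 8-aligned)
  120..121  prio  (1B, 1-aligned)
  121..128  -- padding (7B)
  128..136  start_time  (8B, 8-aligned)
  136..144  lock  (8B, 8-aligned)
  144..145  refcount  (1B, 1-aligned)
  145..152  -- padding (7B)
  152..160  rss  (8B, 8-aligned)
  160..216  cpu  (56B, 8-aligned)
  sizeof = 216, alignof = 8
packed(4) layout:
  0..8  pid  (8B, 4-aligned)
  8..16  uid  (8B, 4-aligned)
  16..120  gid  (104B, 4-aligned)
  120..121  prio  (1B, 1-aligned)
  121..124  -- padding (3B)
  124..132  start_time  (8B, 4-aligned)
  132..140  lock  (8B, 4-aligned)
  140..141  refcount  (1B, 1-aligned)
  141..144  -- padding (3B)
  144..152  rss  (8B, 4-aligned)
  152..208  cpu  (56B, 4-aligned)
  sizeof = 208, alignof = 4
216 − 208 = 8

8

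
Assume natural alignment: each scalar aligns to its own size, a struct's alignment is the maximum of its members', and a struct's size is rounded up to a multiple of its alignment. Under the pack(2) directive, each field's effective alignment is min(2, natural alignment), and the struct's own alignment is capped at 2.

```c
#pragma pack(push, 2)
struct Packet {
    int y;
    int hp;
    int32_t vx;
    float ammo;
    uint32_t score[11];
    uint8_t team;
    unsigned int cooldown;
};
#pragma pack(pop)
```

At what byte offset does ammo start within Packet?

12

0..4  y  (4B, 2-aligned)
4..8  hp  (4B, 2-aligned)
8..12  vx  (4B, 2-aligned)
12..16  ammo  (4B, 2-aligned)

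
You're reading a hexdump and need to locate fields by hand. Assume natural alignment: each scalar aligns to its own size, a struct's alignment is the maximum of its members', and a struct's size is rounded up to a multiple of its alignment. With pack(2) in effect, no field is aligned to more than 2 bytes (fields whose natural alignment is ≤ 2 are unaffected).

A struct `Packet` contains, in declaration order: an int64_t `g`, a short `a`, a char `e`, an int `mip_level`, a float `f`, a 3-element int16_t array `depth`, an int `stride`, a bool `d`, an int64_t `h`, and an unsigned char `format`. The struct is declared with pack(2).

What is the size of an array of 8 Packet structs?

@0: g [8B, align 2] → 8
@8: a [2B, align 2] → 10
@10: e [1B, align 1] → 11
+1 pad (align 2)
@12: mip_level [4B, align 2] → 16
@16: f [4B, align 2] → 20
@20: depth [6B, align 2] → 26
@26: stride [4B, align 2] → 30
@30: d [1B, align 1] → 31
+1 pad (align 2)
@32: h [8B, align 2] → 40
@40: format [1B, align 1] → 41
+1 tail pad (align 2)
size 42, align 2
array of 8: 8 × 42 = 336

336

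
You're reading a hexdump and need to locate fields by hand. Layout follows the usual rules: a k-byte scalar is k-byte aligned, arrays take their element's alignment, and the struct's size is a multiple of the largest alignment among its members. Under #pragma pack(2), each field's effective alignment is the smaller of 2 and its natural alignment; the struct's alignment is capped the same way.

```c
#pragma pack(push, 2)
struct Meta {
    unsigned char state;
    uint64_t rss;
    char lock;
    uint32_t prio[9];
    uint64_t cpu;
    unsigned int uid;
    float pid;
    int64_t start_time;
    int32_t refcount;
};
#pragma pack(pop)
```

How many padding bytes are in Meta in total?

2

state at 0 (size 1, align 1) → ends 1
pad 1 to align 2 for rss
rss at 2 (size 8, align 2) → ends 10
lock at 10 (size 1, align 1) → ends 11
pad 1 to align 2 for prio
prio at 12 (size 36, align 2) → ends 48
cpu at 48 (size 8, align 2) → ends 56
uid at 56 (size 4, align 2) → ends 60
pid at 60 (size 4, align 2) → ends 64
start_time at 64 (size 8, align 2) → ends 72
refcount at 72 (size 4, align 2) → ends 76
total 76 bytes, alignment 2
data bytes 74, size 76 → padding 2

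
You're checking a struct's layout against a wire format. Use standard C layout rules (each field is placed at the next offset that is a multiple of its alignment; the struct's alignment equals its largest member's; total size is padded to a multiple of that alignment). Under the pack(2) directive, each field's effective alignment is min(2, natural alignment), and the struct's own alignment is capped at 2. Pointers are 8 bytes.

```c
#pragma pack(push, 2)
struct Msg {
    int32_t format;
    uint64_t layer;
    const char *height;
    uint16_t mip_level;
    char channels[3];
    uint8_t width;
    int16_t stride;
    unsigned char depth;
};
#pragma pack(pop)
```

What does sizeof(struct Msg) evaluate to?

0..4  format  (4B, 2-aligned)
4..12  layer  (8B, 2-aligned)
12..20  height  (8B, 2-aligned)
20..22  mip_level  (2B, 2-aligned)
22..25  channels  (3B, 1-aligned)
25..26  width  (1B, 1-aligned)
26..28  stride  (2B, 2-aligned)
28..29  depth  (1B, 1-aligned)
29..30  -- tail padding (1B)
sizeof = 30, alignof = 2

30 bytes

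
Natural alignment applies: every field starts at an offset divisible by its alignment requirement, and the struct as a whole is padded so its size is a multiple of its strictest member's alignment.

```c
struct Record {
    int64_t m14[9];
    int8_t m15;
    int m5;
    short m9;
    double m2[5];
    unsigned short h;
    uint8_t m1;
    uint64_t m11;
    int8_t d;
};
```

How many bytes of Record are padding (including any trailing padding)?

21

m14 at 0 (size 72, align 8) → ends 72
m15 at 72 (size 1, align 1) → ends 73
pad 3 to align 4 for m5
m5 at 76 (size 4, align 4) → ends 80
m9 at 80 (size 2, align 2) → ends 82
pad 6 to align 8 for m2
m2 at 88 (size 40, align 8) → ends 128
h at 128 (size 2, align 2) → ends 130
m1 at 130 (size 1, align 1) → ends 131
pad 5 to align 8 for m11
m11 at 136 (size 8, align 8) → ends 144
d at 144 (size 1, align 1) → ends 145
tail pad 7 to reach multiple of 8
total 152 bytes, alignment 8
data bytes 131, size 152 → padding 21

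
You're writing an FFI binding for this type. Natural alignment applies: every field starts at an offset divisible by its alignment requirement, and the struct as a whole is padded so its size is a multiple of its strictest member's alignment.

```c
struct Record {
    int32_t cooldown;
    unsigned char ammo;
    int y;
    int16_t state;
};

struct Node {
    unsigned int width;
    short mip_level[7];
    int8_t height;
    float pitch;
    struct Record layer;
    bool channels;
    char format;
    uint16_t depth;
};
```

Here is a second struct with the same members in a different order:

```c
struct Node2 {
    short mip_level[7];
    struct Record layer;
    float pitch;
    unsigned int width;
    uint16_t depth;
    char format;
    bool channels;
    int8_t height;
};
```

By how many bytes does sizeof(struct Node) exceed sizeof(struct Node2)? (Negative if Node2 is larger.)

-4

Record: @0: cooldown [4B, align 4] → 4; @4: ammo [1B, align 1] → 5; +3 pad (align 4); @8: y [4B, align 4] → 12; @12: state [2B, align 2] → 14; +2 tail pad (align 4); size 16, align 4
@0: width [4B, align 4] → 4
@4: mip_level [14B, align 2] → 18
@18: height [1B, align 1] → 19
+1 pad (align 4)
@20: pitch [4B, align 4] → 24
@24: layer [16B, align 4] → 40
@40: channels [1B, align 1] → 41
@41: format [1B, align 1] → 42
@42: depth [2B, align 2] → 44
size 44, align 4
— Node2 —
@0: mip_level [14B, align 2] → 14
+2 pad (align 4)
@16: layer [16B, align 4] → 32
@32: pitch [4B, align 4] → 36
@36: width [4B, align 4] → 40
@40: depth [2B, align 2] → 42
@42: format [1B, align 1] → 43
@43: channels [1B, align 1] → 44
@44: height [1B, align 1] → 45
+3 tail pad (align 4)
size 48, align 4
44 − 48 = -4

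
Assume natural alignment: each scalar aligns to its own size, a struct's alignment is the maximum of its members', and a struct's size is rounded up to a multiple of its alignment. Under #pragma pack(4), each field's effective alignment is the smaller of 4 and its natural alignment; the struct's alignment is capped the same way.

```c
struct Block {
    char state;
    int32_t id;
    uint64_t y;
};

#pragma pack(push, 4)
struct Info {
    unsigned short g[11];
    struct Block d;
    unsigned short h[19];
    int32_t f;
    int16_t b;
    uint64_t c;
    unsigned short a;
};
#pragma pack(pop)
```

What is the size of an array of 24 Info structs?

2400

Block: @0: state [1B, align 1] → 1; +3 pad (align 4); @4: id [4B, align 4] → 8; @8: y [8B, align 8] → 16; size 16, align 8
@0: g [22B, align 2] → 22
+2 pad (align 4)
@24: d [16B, align 4] → 40
@40: h [38B, align 2] → 78
+2 pad (align 4)
@80: f [4B, align 4] → 84
@84: b [2B, align 2] → 86
+2 pad (align 4)
@88: c [8B, align 4] → 96
@96: a [2B, align 2] → 98
+2 tail pad (align 4)
size 100, align 4
array of 24: 24 × 100 = 2400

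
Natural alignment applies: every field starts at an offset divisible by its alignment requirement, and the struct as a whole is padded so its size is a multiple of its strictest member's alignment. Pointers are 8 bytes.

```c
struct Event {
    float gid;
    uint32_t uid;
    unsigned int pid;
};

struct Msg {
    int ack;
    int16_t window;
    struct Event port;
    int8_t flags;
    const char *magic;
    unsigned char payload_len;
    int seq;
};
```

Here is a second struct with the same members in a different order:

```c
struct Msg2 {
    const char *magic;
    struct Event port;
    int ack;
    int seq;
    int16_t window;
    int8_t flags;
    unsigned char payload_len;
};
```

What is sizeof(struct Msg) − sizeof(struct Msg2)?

Event: gid at 0 (size 4, align 4) → ends 4; uid at 4 (size 4, align 4) → ends 8; pid at 8 (size 4, align 4) → ends 12; total 12 bytes, alignment 4
ack at 0 (size 4, align 4) → ends 4
window at 4 (size 2, align 2) → ends 6
pad 2 to align 4 for port
port at 8 (size 12, align 4) → ends 20
flags at 20 (size 1, align 1) → ends 21
pad 3 to align 8 for magic
magic at 24 (size 8, align 8) → ends 32
payload_len at 32 (size 1, align 1) → ends 33
pad 3 to align 4 for seq
seq at 36 (size 4, align 4) → ends 40
total 40 bytes, alignment 8
— Msg2 —
magic at 0 (size 8, align 8) → ends 8
port at 8 (size 12, align 4) → ends 20
ack at 20 (size 4, align 4) → ends 24
seq at 24 (size 4, align 4) → ends 28
window at 28 (size 2, align 2) → ends 30
flags at 30 (size 1, align 1) → ends 31
payload_len at 31 (size 1, align 1) → ends 32
total 32 bytes, alignment 8
40 − 32 = 8

8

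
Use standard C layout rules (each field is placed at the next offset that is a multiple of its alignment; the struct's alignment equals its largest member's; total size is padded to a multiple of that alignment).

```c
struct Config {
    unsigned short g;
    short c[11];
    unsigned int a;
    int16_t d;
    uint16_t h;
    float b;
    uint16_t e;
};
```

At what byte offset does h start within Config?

@0: g [2B, align 2] → 2
@2: c [22B, align 2] → 24
@24: a [4B, align 4] → 28
@28: d [2B, align 2] → 30
@30: h [2B, align 2] → 32

30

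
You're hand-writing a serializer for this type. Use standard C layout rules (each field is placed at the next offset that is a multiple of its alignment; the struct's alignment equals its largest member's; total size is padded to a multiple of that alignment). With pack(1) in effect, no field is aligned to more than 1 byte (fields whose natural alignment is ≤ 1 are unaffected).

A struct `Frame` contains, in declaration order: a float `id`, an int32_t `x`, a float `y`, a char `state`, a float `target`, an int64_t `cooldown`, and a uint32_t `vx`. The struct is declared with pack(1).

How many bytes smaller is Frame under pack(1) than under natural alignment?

natural layout:
  0..4  id  (4B, 4-aligned)
  4..8  x  (4B, 4-aligned)
  8..12  y  (4B, 4-aligned)
  12..13  state  (1B, 1-aligned)
  13..16  -- padding (3B)
  16..20  target  (4B, 4-aligned)
  20..24  -- padding (4B)
  24..32  cooldown  (8B, 8-aligned)
  32..36  vx  (4B, 4-aligned)
  36..40  -- tail padding (4B)
  sizeof = 40, alignof = 8
packed(1) layout:
  0..4  id  (4B, 1-aligned)
  4..8  x  (4B, 1-aligned)
  8..12  y  (4B, 1-aligned)
  12..13  state  (1B, 1-aligned)
  13..17  target  (4B, 1-aligned)
  17..25  cooldown  (8B, 1-aligned)
  25..29  vx  (4B, 1-aligned)
  sizeof = 29, alignof = 1
40 − 29 = 11

11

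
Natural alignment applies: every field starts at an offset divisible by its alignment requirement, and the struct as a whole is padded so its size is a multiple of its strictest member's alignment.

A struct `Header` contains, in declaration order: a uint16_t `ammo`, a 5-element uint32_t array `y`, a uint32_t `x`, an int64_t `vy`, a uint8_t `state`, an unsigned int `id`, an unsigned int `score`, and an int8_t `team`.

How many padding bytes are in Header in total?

12

@0: ammo [2B, align 2] → 2
+2 pad (align 4)
@4: y [20B, align 4] → 24
@24: x [4B, align 4] → 28
+4 pad (align 8)
@32: vy [8B, align 8] → 40
@40: state [1B, align 1] → 41
+3 pad (align 4)
@44: id [4B, align 4] → 48
@48: score [4B, align 4] → 52
@52: team [1B, align 1] → 53
+3 tail pad (align 8)
size 56, align 8
data bytes 44, size 56 → padding 12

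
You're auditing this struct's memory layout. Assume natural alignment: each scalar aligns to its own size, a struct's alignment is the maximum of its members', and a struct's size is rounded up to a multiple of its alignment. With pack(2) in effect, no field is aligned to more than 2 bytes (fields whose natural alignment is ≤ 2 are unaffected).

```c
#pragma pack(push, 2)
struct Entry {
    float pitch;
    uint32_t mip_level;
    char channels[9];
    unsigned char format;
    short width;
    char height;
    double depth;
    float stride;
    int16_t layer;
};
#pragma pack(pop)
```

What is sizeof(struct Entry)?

36 bytes

pitch at 0 (size 4, align 2) → ends 4
mip_level at 4 (size 4, align 2) → ends 8
channels at 8 (size 9, align 1) → ends 17
format at 17 (size 1, align 1) → ends 18
width at 18 (size 2, align 2) → ends 20
height at 20 (size 1, align 1) → ends 21
pad 1 to align 2 for depth
depth at 22 (size 8, align 2) → ends 30
stride at 30 (size 4, align 2) → ends 34
layer at 34 (size 2, align 2) → ends 36
total 36 bytes, alignment 2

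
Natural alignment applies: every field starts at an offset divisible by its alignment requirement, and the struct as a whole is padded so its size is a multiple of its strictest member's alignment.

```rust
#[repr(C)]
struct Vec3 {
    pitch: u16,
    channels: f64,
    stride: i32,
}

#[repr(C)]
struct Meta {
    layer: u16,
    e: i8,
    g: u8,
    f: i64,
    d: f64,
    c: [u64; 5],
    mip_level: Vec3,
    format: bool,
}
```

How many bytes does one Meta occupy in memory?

96

Vec3: @0: pitch [2B, align 2] → 2; +6 pad (align 8); @8: channels [8B, align 8] → 16; @16: stride [4B, align 4] → 20; +4 tail pad (align 8); size 24, align 8
@0: layer [2B, align 2] → 2
@2: e [1B, align 1] → 3
@3: g [1B, align 1] → 4
+4 pad (align 8)
@8: f [8B, align 8] → 16
@16: d [8B, align 8] → 24
@24: c [40B, align 8] → 64
@64: mip_level [24B, align 8] → 88
@88: format [1B, align 1] → 89
+7 tail pad (align 8)
size 96, align 8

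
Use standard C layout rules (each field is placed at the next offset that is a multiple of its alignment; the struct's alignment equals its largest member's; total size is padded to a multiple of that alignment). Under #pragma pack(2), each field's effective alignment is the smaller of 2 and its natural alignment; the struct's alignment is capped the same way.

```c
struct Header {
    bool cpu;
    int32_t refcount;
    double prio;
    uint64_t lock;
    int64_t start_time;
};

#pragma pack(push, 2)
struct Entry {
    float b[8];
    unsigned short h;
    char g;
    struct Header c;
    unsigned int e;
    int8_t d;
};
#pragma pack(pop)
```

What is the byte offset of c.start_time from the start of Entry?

60

Header: cpu at 0 (size 1, align 1) → ends 1; pad 3 to align 4 for refcount; refcount at 4 (size 4, align 4) → ends 8; prio at 8 (size 8, align 8) → ends 16; lock at 16 (size 8, align 8) → ends 24; start_time at 24 (size 8, align 8) → ends 32; total 32 bytes, alignment 8
b at 0 (size 32, align 2) → ends 32
h at 32 (size 2, align 2) → ends 34
g at 34 (size 1, align 1) → ends 35
pad 1 to align 2 for c
c at 36 (size 32, align 2) → ends 68
within Header: start_time at 24
36 + 24 = 60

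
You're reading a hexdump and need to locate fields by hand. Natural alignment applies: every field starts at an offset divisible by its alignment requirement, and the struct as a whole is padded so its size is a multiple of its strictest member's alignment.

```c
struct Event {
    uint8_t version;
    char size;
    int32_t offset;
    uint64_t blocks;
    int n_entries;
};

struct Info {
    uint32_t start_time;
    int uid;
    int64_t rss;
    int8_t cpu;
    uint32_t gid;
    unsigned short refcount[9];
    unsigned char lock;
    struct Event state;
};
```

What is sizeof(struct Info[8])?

Event: @0: version [1B, align 1] → 1; @1: size [1B, align 1] → 2; +2 pad (align 4); @4: offset [4B, align 4] → 8; @8: blocks [8B, align 8] → 16; @16: n_entries [4B, align 4] → 20; +4 tail pad (align 8); size 24, align 8
@0: start_time [4B, align 4] → 4
@4: uid [4B, align 4] → 8
@8: rss [8B, align 8] → 16
@16: cpu [1B, align 1] → 17
+3 pad (align 4)
@20: gid [4B, align 4] → 24
@24: refcount [18B, align 2] → 42
@42: lock [1B, align 1] → 43
+5 pad (align 8)
@48: state [24B, align 8] → 72
size 72, align 8
array of 8: 8 × 72 = 576

576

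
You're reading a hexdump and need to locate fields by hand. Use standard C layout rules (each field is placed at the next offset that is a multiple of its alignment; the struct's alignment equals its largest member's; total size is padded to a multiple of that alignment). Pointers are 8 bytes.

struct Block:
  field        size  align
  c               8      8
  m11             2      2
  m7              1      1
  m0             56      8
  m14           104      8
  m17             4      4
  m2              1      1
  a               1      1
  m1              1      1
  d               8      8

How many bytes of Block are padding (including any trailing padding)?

@0: c [8B, align 8] → 8
@8: m11 [2B, align 2] → 10
@10: m7 [1B, align 1] → 11
+5 pad (align 8)
@16: m0 [56B, align 8] → 72
@72: m14 [104B, align 8] → 176
@176: m17 [4B, align 4] → 180
@180: m2 [1B, align 1] → 181
@181: a [1B, align 1] → 182
@182: m1 [1B, align 1] → 183
+1 pad (align 8)
@184: d [8B, align 8] → 192
size 192, align 8
data bytes 186, size 192 → padding 6

6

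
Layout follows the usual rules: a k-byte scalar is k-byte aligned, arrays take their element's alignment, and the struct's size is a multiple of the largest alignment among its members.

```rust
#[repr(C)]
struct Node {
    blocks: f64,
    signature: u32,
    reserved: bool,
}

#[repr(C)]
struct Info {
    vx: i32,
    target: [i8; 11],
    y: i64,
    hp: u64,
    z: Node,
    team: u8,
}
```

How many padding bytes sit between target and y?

1

Node: blocks at 0 (size 8, align 8) → ends 8; signature at 8 (size 4, align 4) → ends 12; reserved at 12 (size 1, align 1) → ends 13; tail pad 3 to reach multiple of 8; total 16 bytes, alignment 8
vx at 0 (size 4, align 4) → ends 4
target at 4 (size 11, align 1) → ends 15
pad 1 to align 8 for y
y at 16 (size 8, align 8) → ends 24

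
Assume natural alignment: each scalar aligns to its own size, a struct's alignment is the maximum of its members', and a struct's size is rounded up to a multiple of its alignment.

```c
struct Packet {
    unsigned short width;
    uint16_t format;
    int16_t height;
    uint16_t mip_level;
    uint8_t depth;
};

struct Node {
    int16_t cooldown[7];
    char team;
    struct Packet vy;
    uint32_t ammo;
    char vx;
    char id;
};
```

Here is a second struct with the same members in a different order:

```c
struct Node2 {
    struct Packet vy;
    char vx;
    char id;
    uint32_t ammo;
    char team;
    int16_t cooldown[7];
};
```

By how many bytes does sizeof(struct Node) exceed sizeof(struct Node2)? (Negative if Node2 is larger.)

4

Packet: @0: width [2B, align 2] → 2; @2: format [2B, align 2] → 4; @4: height [2B, align 2] → 6; @6: mip_level [2B, align 2] → 8; @8: depth [1B, align 1] → 9; +1 tail pad (align 2); size 10, align 2
@0: cooldown [14B, align 2] → 14
@14: team [1B, align 1] → 15
+1 pad (align 2)
@16: vy [10B, align 2] → 26
+2 pad (align 4)
@28: ammo [4B, align 4] → 32
@32: vx [1B, align 1] → 33
@33: id [1B, align 1] → 34
+2 tail pad (align 4)
size 36, align 4
— Node2 —
@0: vy [10B, align 2] → 10
@10: vx [1B, align 1] → 11
@11: id [1B, align 1] → 12
@12: ammo [4B, align 4] → 16
@16: team [1B, align 1] → 17
+1 pad (align 2)
@18: cooldown [14B, align 2] → 32
size 32, align 4
36 − 32 = 4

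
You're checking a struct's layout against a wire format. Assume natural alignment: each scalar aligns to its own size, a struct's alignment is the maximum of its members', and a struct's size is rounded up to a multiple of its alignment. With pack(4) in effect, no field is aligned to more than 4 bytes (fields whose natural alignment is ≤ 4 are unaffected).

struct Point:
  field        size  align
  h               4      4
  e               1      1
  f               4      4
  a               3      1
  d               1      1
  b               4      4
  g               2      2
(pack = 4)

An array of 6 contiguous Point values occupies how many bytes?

@0: h [4B, align 4] → 4
@4: e [1B, align 1] → 5
+3 pad (align 4)
@8: f [4B, align 4] → 12
@12: a [3B, align 1] → 15
@15: d [1B, align 1] → 16
@16: b [4B, align 4] → 20
@20: g [2B, align 2] → 22
+2 tail pad (align 4)
size 24, align 4
array of 6: 6 × 24 = 144

144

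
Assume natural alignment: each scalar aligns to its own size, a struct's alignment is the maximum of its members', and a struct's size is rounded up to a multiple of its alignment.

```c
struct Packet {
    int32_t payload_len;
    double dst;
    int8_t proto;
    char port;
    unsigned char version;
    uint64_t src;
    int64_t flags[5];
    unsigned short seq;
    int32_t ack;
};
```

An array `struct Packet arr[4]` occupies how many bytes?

0..4  payload_len  (4B, 4-aligned)
4..8  -- padding (4B)
8..16  dst  (8B, 8-aligned)
16..17  proto  (1B, 1-aligned)
17..18  port  (1B, 1-aligned)
18..19  version  (1B, 1-aligned)
19..24  -- padding (5B)
24..32  src  (8B, 8-aligned)
32..72  flags  (40B, 8-aligned)
72..74  seq  (2B, 2-aligned)
74..76  -- padding (2B)
76..80  ack  (4B, 4-aligned)
sizeof = 80, alignof = 8
array of 4: 4 × 80 = 320

320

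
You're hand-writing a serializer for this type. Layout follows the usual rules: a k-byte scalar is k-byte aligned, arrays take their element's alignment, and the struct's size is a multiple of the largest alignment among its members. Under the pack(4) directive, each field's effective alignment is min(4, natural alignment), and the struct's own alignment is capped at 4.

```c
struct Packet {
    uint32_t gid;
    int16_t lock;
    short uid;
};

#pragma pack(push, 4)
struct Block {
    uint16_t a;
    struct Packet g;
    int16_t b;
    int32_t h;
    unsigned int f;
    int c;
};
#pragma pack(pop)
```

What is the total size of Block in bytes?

Packet: 0..4  gid  (4B, 4-aligned); 4..6  lock  (2B, 2-aligned); 6..8  uid  (2B, 2-aligned); sizeof = 8, alignof = 4
0..2  a  (2B, 2-aligned)
2..4  -- padding (2B)
4..12  g  (8B, 4-aligned)
12..14  b  (2B, 2-aligned)
14..16  -- padding (2B)
16..20  h  (4B, 4-aligned)
20..24  f  (4B, 4-aligned)
24..28  c  (4B, 4-aligned)
sizeof = 28, alignof = 4

28 bytes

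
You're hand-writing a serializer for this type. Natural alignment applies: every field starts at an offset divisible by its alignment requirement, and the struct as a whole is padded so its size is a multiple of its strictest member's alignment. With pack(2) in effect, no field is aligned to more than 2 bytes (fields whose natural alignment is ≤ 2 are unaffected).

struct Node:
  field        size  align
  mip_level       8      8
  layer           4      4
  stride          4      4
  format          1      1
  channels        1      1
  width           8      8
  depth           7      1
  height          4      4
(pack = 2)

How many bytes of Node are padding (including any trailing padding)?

1

mip_level at 0 (size 8, align 2) → ends 8
layer at 8 (size 4, align 2) → ends 12
stride at 12 (size 4, align 2) → ends 16
format at 16 (size 1, align 1) → ends 17
channels at 17 (size 1, align 1) → ends 18
width at 18 (size 8, align 2) → ends 26
depth at 26 (size 7, align 1) → ends 33
pad 1 to align 2 for height
height at 34 (size 4, align 2) → ends 38
total 38 bytes, alignment 2
data bytes 37, size 38 → padding 1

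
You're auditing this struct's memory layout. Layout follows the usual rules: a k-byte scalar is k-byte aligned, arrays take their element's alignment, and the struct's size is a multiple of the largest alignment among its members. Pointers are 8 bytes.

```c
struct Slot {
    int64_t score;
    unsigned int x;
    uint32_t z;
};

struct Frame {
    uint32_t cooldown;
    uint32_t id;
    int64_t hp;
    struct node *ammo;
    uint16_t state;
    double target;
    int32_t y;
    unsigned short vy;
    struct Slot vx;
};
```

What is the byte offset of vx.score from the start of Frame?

48

Slot: @0: score [8B, align 8] → 8; @8: x [4B, align 4] → 12; @12: z [4B, align 4] → 16; size 16, align 8
@0: cooldown [4B, align 4] → 4
@4: id [4B, align 4] → 8
@8: hp [8B, align 8] → 16
@16: ammo [8B, align 8] → 24
@24: state [2B, align 2] → 26
+6 pad (align 8)
@32: target [8B, align 8] → 40
@40: y [4B, align 4] → 44
@44: vy [2B, align 2] → 46
+2 pad (align 8)
@48: vx [16B, align 8] → 64
within Slot: score at 0
48 + 0 = 48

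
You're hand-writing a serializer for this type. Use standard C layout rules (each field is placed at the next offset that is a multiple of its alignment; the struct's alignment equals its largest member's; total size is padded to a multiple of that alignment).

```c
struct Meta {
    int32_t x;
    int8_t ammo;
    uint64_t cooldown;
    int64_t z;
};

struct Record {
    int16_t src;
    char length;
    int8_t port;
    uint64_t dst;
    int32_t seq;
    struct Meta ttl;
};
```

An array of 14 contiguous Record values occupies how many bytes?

672

Meta: 0..4  x  (4B, 4-aligned); 4..5  ammo  (1B, 1-aligned); 5..8  -- padding (3B); 8..16  cooldown  (8B, 8-aligned); 16..24  z  (8B, 8-aligned); sizeof = 24, alignof = 8
0..2  src  (2B, 2-aligned)
2..3  length  (1B, 1-aligned)
3..4  port  (1B, 1-aligned)
4..8  -- padding (4B)
8..16  dst  (8B, 8-aligned)
16..20  seq  (4B, 4-aligned)
20..24  -- padding (4B)
24..48  ttl  (24B, 8-aligned)
sizeof = 48, alignof = 8
array of 14: 14 × 48 = 672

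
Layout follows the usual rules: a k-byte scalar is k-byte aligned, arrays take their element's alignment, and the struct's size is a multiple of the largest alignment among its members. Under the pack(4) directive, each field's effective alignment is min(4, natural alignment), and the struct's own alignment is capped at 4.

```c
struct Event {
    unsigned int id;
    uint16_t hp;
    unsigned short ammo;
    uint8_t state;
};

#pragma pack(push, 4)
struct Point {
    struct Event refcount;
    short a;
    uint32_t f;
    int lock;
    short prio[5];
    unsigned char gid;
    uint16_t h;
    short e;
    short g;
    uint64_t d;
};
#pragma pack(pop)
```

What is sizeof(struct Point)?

52

Event: 0..4  id  (4B, 4-aligned); 4..6  hp  (2B, 2-aligned); 6..8  ammo  (2B, 2-aligned); 8..9  state  (1B, 1-aligned); 9..12  -- tail padding (3B); sizeof = 12, alignof = 4
0..12  refcount  (12B, 4-aligned)
12..14  a  (2B, 2-aligned)
14..16  -- padding (2B)
16..20  f  (4B, 4-aligned)
20..24  lock  (4B, 4-aligned)
24..34  prio  (10B, 2-aligned)
34..35  gid  (1B, 1-aligned)
35..36  -- padding (1B)
36..38  h  (2B, 2-aligned)
38..40  e  (2B, 2-aligned)
40..42  g  (2B, 2-aligned)
42..44  -- padding (2B)
44..52  d  (8B, 4-aligned)
sizeof = 52, alignof = 4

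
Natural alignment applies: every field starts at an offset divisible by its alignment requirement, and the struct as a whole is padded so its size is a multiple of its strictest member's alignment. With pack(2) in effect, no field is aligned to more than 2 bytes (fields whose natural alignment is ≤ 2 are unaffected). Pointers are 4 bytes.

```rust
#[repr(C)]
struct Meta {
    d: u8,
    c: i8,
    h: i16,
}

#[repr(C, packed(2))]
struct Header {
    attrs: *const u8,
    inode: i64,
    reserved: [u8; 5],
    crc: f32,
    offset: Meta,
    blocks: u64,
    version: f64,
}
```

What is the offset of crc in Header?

Meta: d at 0 (size 1, align 1) → ends 1; c at 1 (size 1, align 1) → ends 2; h at 2 (size 2, align 2) → ends 4; total 4 bytes, alignment 2
attrs at 0 (size 4, align 2) → ends 4
inode at 4 (size 8, align 2) → ends 12
reserved at 12 (size 5, align 1) → ends 17
pad 1 to align 2 for crc
crc at 18 (size 4, align 2) → ends 22

18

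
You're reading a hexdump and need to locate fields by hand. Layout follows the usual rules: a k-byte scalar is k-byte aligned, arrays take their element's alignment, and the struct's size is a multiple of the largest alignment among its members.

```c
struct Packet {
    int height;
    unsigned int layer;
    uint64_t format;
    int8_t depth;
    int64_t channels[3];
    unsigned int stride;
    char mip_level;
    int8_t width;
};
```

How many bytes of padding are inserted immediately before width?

0

height at 0 (size 4, align 4) → ends 4
layer at 4 (size 4, align 4) → ends 8
format at 8 (size 8, align 8) → ends 16
depth at 16 (size 1, align 1) → ends 17
pad 7 to align 8 for channels
channels at 24 (size 24, align 8) → ends 48
stride at 48 (size 4, align 4) → ends 52
mip_level at 52 (size 1, align 1) → ends 53
width at 53 (size 1, align 1) → ends 54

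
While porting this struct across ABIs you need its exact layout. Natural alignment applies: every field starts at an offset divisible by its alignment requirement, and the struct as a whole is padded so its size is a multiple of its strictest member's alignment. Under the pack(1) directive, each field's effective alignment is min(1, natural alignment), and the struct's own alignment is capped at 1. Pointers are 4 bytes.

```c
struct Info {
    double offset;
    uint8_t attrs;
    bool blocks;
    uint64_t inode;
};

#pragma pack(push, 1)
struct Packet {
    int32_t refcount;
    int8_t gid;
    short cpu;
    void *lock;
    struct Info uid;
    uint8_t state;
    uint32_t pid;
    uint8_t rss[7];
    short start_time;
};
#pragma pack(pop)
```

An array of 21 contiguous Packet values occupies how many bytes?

Info: offset at 0 (size 8, align 8) → ends 8; attrs at 8 (size 1, align 1) → ends 9; blocks at 9 (size 1, align 1) → ends 10; pad 6 to align 8 for inode; inode at 16 (size 8, align 8) → ends 24; total 24 bytes, alignment 8
refcount at 0 (size 4, align 1) → ends 4
gid at 4 (size 1, align 1) → ends 5
cpu at 5 (size 2, align 1) → ends 7
lock at 7 (size 4, align 1) → ends 11
uid at 11 (size 24, align 1) → ends 35
state at 35 (size 1, align 1) → ends 36
pid at 36 (size 4, align 1) → ends 40
rss at 40 (size 7, align 1) → ends 47
start_time at 47 (size 2, align 1) → ends 49
total 49 bytes, alignment 1
array of 21: 21 × 49 = 1029

1029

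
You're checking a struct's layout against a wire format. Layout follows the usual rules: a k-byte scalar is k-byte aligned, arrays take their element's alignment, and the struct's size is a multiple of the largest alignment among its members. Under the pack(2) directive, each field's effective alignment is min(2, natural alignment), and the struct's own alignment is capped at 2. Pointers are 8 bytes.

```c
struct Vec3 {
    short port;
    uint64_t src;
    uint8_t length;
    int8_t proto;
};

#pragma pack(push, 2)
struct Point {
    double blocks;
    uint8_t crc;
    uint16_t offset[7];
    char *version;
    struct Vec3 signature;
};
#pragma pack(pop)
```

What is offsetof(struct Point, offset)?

10

Vec3: @0: port [2B, align 2] → 2; +6 pad (align 8); @8: src [8B, align 8] → 16; @16: length [1B, align 1] → 17; @17: proto [1B, align 1] → 18; +6 tail pad (align 8); size 24, align 8
@0: blocks [8B, align 2] → 8
@8: crc [1B, align 1] → 9
+1 pad (align 2)
@10: offset [14B, align 2] → 24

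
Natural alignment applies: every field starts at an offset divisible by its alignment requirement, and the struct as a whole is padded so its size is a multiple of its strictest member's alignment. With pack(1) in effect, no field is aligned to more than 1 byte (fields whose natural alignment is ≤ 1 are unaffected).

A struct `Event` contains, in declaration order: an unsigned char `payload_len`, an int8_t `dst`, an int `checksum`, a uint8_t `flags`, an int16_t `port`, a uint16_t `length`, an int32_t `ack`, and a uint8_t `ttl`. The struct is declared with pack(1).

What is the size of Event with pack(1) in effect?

16

@0: payload_len [1B, align 1] → 1
@1: dst [1B, align 1] → 2
@2: checksum [4B, align 1] → 6
@6: flags [1B, align 1] → 7
@7: port [2B, align 1] → 9
@9: length [2B, align 1] → 11
@11: ack [4B, align 1] → 15
@15: ttl [1B, align 1] → 16
size 16, align 1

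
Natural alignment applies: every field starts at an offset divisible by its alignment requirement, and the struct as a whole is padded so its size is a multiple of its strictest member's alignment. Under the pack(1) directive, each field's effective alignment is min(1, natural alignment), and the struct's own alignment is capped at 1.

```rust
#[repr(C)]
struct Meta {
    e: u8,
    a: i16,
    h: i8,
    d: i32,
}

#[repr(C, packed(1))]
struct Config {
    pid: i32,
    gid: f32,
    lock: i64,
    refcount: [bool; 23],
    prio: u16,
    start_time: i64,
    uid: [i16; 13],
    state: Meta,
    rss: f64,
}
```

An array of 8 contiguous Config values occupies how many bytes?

Meta: 0..1  e  (1B, 1-aligned); 1..2  -- padding (1B); 2..4  a  (2B, 2-aligned); 4..5  h  (1B, 1-aligned); 5..8  -- padding (3B); 8..12  d  (4B, 4-aligned); sizeof = 12, alignof = 4
0..4  pid  (4B, 1-aligned)
4..8  gid  (4B, 1-aligned)
8..16  lock  (8B, 1-aligned)
16..39  refcount  (23B, 1-aligned)
39..41  prio  (2B, 1-aligned)
41..49  start_time  (8B, 1-aligned)
49..75  uid  (26B, 1-aligned)
75..87  state  (12B, 1-aligned)
87..95  rss  (8B, 1-aligned)
sizeof = 95, alignof = 1
array of 8: 8 × 95 = 760

760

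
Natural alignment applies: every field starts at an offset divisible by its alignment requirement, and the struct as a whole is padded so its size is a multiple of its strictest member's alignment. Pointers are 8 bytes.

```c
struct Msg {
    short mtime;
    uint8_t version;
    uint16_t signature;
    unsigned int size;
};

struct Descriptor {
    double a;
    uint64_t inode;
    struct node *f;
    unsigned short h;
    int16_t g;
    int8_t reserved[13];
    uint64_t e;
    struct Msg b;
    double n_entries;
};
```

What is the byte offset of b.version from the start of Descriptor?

Msg: mtime at 0 (size 2, align 2) → ends 2; version at 2 (size 1, align 1) → ends 3; pad 1 to align 2 for signature; signature at 4 (size 2, align 2) → ends 6; pad 2 to align 4 for size; size at 8 (size 4, align 4) → ends 12; total 12 bytes, alignment 4
a at 0 (size 8, align 8) → ends 8
inode at 8 (size 8, align 8) → ends 16
f at 16 (size 8, align 8) → ends 24
h at 24 (size 2, align 2) → ends 26
g at 26 (size 2, align 2) → ends 28
reserved at 28 (size 13, align 1) → ends 41
pad 7 to align 8 for e
e at 48 (size 8, align 8) → ends 56
b at 56 (size 12, align 4) → ends 68
within Msg: version at 2
56 + 2 = 58

58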